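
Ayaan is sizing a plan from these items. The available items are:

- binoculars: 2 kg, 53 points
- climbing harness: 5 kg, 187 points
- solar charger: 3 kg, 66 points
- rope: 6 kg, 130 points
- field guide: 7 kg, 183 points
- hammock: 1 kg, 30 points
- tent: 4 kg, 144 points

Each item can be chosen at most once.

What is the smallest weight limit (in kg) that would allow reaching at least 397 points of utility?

12

Minimise kg subject to total utility ≥ 397.
climbing harness + solar charger + tent: 397 utility at 12 kg.
Any bundle with less than 12 kg falls short of 397.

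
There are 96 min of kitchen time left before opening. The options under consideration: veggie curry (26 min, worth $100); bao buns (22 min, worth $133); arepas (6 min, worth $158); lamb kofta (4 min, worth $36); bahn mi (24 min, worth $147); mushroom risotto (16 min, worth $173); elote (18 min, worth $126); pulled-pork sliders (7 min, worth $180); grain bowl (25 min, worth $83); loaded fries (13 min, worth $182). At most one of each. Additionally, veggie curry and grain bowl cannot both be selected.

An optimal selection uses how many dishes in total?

7

Best achievable profit is 1009.
bao buns + arepas + lamb kofta + bahn mi + mushroom risotto + pulled-pork sliders + loaded fries hits 1009 at 92 min.
Any selection reaching 1009 contains exactly 7 dishes.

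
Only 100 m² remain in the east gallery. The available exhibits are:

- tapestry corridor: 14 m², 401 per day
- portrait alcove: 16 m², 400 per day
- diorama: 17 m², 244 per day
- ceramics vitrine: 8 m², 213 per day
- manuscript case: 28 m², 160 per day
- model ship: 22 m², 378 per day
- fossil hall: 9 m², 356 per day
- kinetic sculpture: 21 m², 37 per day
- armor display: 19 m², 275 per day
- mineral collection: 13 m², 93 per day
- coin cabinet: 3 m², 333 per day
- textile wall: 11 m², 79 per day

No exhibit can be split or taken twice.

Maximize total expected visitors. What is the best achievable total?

A density-first pass picks tapestry corridor + portrait alcove + ceramics vitrine + model ship + fossil hall + armor display + coin cabinet — 2356 at 91 m².
The 19 m² tied up in armor display is better spent on diorama + textile wall — total rises to 2404 (100 m²).

2404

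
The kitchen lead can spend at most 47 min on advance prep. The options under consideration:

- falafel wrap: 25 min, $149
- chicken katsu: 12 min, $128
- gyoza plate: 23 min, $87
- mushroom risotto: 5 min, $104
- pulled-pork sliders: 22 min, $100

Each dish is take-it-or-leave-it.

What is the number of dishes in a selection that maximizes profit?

Optimal total is 381.
One optimal bundle: falafel wrap + chicken katsu + mushroom risotto (42 min).
All optima have 3 dishes.

3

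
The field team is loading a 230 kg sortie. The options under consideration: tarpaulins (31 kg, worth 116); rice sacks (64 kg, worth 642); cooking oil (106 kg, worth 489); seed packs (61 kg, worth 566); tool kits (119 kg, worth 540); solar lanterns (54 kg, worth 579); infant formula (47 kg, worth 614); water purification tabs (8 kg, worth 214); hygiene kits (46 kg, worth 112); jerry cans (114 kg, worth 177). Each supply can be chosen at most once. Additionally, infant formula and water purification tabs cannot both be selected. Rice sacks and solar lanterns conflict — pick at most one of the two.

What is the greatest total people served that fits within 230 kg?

Taking tarpaulins + rice sacks + seed packs + infant formula: 203 kg used, 1938 in people served.

1938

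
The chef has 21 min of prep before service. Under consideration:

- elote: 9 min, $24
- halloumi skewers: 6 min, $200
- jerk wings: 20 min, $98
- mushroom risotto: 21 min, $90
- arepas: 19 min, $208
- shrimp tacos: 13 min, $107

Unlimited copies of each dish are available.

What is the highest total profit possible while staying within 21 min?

600

Taking 3×halloumi skewers: 18 min used, 600 in profit.
Nothing else within 21 min beats 600.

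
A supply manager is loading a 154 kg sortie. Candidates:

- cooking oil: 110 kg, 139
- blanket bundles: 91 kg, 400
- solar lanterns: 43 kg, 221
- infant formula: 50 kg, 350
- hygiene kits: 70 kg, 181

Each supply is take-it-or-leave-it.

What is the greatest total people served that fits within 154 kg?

Density check — infant formula 7.00, solar lanterns 5.14, blanket bundles 4.40, hygiene kits 2.59 are the best per kg.
The ratio heuristic lands on solar lanterns + infant formula (571) but leaves 61 kg idle.
The 43 kg tied up in solar lanterns is better spent on blanket bundles — total rises to 750 (141 kg).
The closest alternative, blanket bundles + solar lanterns, reaches only 621.

750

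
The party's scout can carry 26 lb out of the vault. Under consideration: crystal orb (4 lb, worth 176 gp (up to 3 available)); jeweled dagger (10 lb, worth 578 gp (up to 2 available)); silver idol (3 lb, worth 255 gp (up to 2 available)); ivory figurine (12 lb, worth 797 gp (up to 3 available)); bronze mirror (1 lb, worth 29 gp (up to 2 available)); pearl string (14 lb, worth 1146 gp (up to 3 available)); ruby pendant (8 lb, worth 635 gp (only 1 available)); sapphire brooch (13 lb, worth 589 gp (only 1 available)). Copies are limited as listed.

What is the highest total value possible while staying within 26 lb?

2065

Density check — silver idol 85.00, pearl string 81.86, ruby pendant 79.38 are the best per lb.
Greedy by ratio would take crystal orb + 2×silver idol + 2×bronze mirror + pearl string: 26 lb used, total 1890.
The 8 lb tied up in crystal orb and silver idol and bronze mirror is better spent on ruby pendant — total rises to 2065 (26 lb).
Every other selection either busts 26 lb or exceeds an availability limit or fails to beat 2065.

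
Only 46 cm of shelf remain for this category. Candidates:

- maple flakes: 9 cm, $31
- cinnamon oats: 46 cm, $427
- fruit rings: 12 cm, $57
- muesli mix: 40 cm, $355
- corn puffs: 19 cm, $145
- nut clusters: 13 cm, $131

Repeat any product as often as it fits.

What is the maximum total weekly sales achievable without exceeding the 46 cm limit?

427

Density check — nut clusters 10.08, cinnamon oats 9.28, muesli mix 8.88 are the best per cm.
Taking the top-ratio products first gives 3×nut clusters for 393 (39 cm).
Replace 3×nut clusters with cinnamon oats: the trade gains 34 net, giving 427 at 46 cm.
Every other selection either busts 46 cm or fails to beat 427.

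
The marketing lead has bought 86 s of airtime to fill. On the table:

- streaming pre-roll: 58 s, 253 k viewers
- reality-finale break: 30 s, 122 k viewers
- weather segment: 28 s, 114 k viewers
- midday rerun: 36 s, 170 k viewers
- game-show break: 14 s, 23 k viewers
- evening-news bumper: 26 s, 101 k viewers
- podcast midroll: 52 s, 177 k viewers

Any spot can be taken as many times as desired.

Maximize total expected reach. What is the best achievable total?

367

A density-first pass picks 2×midday rerun + game-show break — 363 at 86 s.
The 86 s tied up in 2×midday rerun and game-show break is better spent on streaming pre-roll + weather segment — total rises to 367 (86 s).
No other feasible combination exceeds 367.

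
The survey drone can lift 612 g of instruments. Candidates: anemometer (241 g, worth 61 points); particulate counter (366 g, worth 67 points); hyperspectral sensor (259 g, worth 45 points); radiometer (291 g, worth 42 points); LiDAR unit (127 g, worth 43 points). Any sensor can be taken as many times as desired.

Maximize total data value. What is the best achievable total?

172

4×LiDAR unit uses 508 of the 612 g and totals 172.
Nothing else within 612 g beats 172.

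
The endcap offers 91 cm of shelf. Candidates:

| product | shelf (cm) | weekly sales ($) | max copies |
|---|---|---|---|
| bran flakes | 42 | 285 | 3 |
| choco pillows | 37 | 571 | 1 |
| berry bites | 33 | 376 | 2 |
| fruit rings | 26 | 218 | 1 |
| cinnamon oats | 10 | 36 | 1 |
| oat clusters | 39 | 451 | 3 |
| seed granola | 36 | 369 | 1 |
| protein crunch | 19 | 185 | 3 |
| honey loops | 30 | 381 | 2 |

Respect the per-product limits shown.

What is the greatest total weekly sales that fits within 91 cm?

The ratio ordering already packs tightly: choco pillows + protein crunch + honey loops, 86 cm, 1137.
The spare 5 cm is too small for any remaining product, and no exchange beats 1137.

1137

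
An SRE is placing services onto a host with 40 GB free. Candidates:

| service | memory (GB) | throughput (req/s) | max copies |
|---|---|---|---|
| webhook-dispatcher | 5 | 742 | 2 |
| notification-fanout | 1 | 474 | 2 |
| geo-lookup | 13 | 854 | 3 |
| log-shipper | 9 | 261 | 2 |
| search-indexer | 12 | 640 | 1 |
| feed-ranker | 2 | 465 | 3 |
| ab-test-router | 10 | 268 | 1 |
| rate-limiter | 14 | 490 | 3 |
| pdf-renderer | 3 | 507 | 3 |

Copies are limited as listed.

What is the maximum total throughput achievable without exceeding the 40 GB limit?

Ranking by ratio (throughput/GB): notification-fanout 474.00, feed-ranker 232.50, pdf-renderer 169.00, webhook-dispatcher 148.40.
Best packing: 2×webhook-dispatcher + 2×notification-fanout + geo-lookup + 3×feed-ranker + 3×pdf-renderer — 40 GB, 6202 total.

6202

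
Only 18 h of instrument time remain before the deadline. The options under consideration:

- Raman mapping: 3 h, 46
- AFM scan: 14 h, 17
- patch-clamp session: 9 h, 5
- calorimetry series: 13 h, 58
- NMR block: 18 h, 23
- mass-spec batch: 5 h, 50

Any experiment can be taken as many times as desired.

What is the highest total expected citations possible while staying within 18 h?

Taking 6×Raman mapping: 18 h used, 276 in expected citations.
Every other selection either busts 18 h or fails to beat 276.

276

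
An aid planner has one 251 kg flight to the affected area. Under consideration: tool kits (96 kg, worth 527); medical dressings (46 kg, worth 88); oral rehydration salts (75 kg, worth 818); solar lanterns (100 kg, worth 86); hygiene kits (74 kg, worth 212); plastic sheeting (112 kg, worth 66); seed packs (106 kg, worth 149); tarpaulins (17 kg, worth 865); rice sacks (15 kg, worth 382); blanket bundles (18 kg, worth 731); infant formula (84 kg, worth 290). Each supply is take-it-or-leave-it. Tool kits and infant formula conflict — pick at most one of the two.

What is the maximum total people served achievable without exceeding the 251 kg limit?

3323

By people served per kg: tarpaulins 50.88, blanket bundles 40.61, rice sacks 25.47 lead.
Taking tool kits + oral rehydration salts + tarpaulins + rice sacks + blanket bundles: 221 kg used, 3323 in people served.
Nothing else feasible within 251 kg beats 3323.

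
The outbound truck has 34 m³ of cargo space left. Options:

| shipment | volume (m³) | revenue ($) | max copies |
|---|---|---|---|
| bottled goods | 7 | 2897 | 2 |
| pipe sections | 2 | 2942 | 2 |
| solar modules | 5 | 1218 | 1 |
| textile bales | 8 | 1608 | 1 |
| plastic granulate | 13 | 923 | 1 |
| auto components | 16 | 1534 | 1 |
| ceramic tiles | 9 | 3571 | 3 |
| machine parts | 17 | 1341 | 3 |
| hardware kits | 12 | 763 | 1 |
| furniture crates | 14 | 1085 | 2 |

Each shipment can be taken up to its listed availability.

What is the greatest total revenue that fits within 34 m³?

17141

By revenue per m³: pipe sections 1471.00, bottled goods 413.86, ceramic tiles 396.78, solar modules 243.60 lead.
The ratio heuristic lands on 2×bottled goods + 2×pipe sections + solar modules + ceramic tiles (16467) but leaves 2 m³ idle.
The 7 m³ tied up in bottled goods is better spent on ceramic tiles — total rises to 17141 (34 m³).
That's the maximum — no swap from here does better than 17141.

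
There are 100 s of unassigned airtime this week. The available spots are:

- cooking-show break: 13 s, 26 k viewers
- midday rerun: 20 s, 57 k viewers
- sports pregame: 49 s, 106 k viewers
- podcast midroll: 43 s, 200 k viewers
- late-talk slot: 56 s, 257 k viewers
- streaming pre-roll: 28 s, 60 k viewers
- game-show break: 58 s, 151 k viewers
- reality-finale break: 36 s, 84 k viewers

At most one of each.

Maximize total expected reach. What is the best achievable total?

457

Taking podcast midroll + late-talk slot: 99 s used, 457 in expected reach.
Every other selection either busts 100 s or fails to beat 457.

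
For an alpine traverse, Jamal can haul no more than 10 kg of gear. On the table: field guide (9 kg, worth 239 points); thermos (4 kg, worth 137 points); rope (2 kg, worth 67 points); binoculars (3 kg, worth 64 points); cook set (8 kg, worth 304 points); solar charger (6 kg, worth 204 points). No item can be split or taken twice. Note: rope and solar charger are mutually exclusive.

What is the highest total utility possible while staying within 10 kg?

371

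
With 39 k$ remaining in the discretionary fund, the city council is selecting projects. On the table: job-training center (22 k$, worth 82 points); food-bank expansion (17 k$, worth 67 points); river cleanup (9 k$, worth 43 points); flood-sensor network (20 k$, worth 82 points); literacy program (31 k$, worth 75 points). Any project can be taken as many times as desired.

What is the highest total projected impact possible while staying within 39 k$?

4×river cleanup uses 36 of the 39 k$ and totals 172.
The spare 3 k$ is too small for any remaining project, and no exchange beats 172.

172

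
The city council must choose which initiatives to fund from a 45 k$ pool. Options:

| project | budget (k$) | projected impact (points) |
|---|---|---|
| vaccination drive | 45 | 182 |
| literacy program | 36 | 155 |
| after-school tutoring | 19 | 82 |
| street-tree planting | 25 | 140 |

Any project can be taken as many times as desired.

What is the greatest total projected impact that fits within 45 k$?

222

After-school tutoring + street-tree planting uses 44 of the 45 k$ and totals 222.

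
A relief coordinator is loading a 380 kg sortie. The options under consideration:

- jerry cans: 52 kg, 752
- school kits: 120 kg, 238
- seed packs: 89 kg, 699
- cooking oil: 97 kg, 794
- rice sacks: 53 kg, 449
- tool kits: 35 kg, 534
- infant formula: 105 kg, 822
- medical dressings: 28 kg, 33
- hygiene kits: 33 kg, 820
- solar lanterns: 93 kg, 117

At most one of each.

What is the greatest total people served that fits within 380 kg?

4171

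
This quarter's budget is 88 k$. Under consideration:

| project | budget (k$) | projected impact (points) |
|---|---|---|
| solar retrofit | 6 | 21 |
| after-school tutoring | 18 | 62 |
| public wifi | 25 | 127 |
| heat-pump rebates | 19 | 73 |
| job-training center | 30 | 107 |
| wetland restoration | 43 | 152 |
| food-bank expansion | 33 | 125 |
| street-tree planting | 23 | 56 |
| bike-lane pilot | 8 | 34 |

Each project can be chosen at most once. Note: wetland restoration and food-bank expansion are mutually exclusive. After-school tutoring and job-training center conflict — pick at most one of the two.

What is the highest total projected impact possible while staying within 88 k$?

362

Filling by ratio: public wifi + heat-pump rebates + food-bank expansion + bike-lane pilot for 359, with 3 k$ left unused.
Dropping food-bank expansion frees 33 k$; slotting in solar retrofit + job-training center (36 k$) lifts the total to 362 at 88 k$.
The closest alternative, public wifi + job-training center + food-bank expansion, reaches only 359.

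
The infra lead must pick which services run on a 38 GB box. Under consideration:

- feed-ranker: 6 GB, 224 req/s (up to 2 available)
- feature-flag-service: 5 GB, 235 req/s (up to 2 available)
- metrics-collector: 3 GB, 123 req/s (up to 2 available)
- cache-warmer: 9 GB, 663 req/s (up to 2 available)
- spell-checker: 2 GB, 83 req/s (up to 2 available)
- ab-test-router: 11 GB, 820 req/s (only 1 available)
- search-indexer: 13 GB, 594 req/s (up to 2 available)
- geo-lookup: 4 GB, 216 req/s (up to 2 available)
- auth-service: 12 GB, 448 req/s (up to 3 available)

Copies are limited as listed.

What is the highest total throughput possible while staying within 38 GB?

2597

Filling by ratio: 2×cache-warmer + ab-test-router + 2×geo-lookup for 2578, with 1 GB left unused.
The 4 GB tied up in geo-lookup is better spent on feature-flag-service — total rises to 2597 (38 GB).
That's the maximum — no swap from here does better than 2597.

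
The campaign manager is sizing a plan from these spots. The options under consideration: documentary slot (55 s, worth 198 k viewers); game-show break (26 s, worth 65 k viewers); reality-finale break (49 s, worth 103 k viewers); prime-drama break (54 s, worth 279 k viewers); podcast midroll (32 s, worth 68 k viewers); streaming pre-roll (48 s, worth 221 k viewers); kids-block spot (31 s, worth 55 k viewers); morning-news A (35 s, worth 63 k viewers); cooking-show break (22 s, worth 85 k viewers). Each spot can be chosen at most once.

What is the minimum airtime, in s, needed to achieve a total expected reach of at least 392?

102

Need the lightest bundle worth ≥ 392.
prime-drama break + streaming pre-roll reaches 500 using 102 s.
No combination under 102 s hits 392.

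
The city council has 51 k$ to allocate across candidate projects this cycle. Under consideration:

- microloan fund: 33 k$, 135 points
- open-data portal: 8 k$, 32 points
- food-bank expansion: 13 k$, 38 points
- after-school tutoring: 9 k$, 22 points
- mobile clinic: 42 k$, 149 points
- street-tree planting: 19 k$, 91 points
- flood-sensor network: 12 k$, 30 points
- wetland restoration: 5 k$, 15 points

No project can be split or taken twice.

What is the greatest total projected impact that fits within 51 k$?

Filling by ratio: open-data portal + food-bank expansion + street-tree planting + wetland restoration for 176, with 6 k$ left unused.
Reworking the packing: microloan fund + open-data portal + after-school tutoring uses 50 k$ and improves the total to 189.

189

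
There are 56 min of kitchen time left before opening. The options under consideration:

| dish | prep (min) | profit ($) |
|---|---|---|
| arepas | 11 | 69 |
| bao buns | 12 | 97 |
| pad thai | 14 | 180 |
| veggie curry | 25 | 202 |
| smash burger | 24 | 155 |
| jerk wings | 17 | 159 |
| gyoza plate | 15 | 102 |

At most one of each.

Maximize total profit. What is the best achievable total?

Ranking by ratio (profit/min): pad thai 12.86, jerk wings 9.35, bao buns 8.08.
Taking the top-ratio dishes first gives arepas + bao buns + pad thai + jerk wings for 505 (54 min).
Dropping arepas and bao buns frees 23 min; slotting in veggie curry (25 min) lifts the total to 541 at 56 min.
An exhaustive check of the 128 subsets confirms 541.

541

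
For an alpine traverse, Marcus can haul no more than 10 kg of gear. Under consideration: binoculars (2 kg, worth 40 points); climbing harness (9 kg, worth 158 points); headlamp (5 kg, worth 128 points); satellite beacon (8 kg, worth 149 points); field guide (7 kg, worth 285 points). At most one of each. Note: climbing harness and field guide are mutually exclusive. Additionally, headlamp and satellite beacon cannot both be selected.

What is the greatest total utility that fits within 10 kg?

Taking binoculars + field guide: 9 kg used, 325 in utility.
That's the maximum — no feasible swap from here does better than 325.

325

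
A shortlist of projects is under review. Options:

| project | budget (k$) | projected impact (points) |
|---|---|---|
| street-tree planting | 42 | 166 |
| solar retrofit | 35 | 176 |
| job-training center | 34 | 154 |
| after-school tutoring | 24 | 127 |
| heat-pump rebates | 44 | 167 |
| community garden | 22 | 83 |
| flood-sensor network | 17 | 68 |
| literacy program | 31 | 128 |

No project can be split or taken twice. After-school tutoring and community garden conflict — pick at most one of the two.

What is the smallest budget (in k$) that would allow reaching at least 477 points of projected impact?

Look for the lowest-budget combination reaching 477.
job-training center + after-school tutoring + flood-sensor network + literacy program reaches 477 using 106 k$.
Any bundle with less than 106 k$ falls short of 477.

106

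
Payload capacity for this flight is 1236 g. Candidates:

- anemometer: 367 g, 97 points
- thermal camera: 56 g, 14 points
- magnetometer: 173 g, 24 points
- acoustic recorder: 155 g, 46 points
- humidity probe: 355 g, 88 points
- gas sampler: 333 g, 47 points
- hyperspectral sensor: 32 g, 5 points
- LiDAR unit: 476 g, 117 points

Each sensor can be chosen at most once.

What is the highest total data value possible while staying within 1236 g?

307

Taking the top-ratio sensors first gives anemometer + thermal camera + magnetometer + acoustic recorder + humidity probe + hyperspectral sensor for 274 (1138 g).
Dropping thermal camera and magnetometer and acoustic recorder frees 384 g; slotting in LiDAR unit (476 g) lifts the total to 307 at 1230 g.
The closest alternative, anemometer + humidity probe + LiDAR unit, reaches only 302.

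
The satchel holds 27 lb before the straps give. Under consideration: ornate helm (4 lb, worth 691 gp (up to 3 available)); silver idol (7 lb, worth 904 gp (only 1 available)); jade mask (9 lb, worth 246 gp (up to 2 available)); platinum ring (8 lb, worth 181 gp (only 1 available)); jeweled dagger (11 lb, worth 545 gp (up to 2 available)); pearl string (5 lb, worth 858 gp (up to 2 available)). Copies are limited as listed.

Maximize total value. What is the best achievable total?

The ratio heuristic lands on 3×ornate helm + 2×pearl string (3789) but leaves 5 lb idle.
Replace ornate helm with silver idol: the trade gains 213 net, giving 4002 at 25 lb.

4002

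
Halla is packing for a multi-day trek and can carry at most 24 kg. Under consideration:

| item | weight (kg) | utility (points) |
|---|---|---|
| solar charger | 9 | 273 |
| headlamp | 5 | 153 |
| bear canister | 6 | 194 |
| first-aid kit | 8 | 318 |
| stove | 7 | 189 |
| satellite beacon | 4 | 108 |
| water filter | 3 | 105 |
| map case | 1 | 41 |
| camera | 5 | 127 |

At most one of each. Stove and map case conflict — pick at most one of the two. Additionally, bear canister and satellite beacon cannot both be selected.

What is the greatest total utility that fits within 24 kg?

By utility per kg: map case 41.00, first-aid kit 39.75, water filter 35.00, bear canister 32.33 lead.
Greedy by ratio would take headlamp + bear canister + first-aid kit + water filter + map case: 23 kg used, total 811.
Dropping headlamp and water filter frees 8 kg; slotting in solar charger (9 kg) lifts the total to 826 at 24 kg.
The closest alternative, headlamp + bear canister + first-aid kit + water filter + map case, reaches only 811.

826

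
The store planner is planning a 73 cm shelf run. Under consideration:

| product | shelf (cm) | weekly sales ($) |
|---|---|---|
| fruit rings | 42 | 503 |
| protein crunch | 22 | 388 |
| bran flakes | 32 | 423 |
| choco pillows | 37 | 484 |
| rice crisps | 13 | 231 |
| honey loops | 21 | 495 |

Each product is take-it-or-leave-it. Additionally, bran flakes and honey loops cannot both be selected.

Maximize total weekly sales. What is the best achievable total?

Greedy by ratio would take protein crunch + rice crisps + honey loops: 56 cm used, total 1114.
Dropping protein crunch frees 22 cm; slotting in choco pillows (37 cm) lifts the total to 1210 at 71 cm.
The closest alternative, protein crunch + rice crisps + honey loops, reaches only 1114.

1210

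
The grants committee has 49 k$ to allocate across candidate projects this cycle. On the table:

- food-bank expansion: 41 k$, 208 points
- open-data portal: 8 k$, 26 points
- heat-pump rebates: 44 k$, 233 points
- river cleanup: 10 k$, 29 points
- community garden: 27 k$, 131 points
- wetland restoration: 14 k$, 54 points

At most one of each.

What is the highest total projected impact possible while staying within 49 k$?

Greedy by ratio would take heat-pump rebates: 44 k$ used, total 233.
Replace heat-pump rebates with food-bank expansion + open-data portal: the trade gains 1 net, giving 234 at 49 k$.
No other feasible combination exceeds 234.

234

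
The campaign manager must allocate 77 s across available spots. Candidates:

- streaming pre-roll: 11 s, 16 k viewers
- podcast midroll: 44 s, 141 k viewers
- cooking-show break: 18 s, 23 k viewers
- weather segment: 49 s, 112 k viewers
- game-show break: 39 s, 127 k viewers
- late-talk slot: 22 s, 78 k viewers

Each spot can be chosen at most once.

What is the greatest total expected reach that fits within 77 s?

235

A density-first pass picks streaming pre-roll + game-show break + late-talk slot — 221 at 72 s.
Replace game-show break with podcast midroll: the trade gains 14 net, giving 235 at 77 s.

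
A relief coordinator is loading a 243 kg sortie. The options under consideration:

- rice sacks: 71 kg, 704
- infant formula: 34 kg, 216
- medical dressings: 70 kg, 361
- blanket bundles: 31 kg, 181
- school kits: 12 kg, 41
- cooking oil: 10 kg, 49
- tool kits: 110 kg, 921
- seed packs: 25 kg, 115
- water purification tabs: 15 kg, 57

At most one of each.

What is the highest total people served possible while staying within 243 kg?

The ratio heuristic lands on rice sacks + infant formula + cooking oil + tool kits + water purification tabs (1947) but leaves 3 kg idle.
The 25 kg tied up in cooking oil and water purification tabs is better spent on seed packs — total rises to 1956 (240 kg).
Nothing else within 243 kg beats 1956.

1956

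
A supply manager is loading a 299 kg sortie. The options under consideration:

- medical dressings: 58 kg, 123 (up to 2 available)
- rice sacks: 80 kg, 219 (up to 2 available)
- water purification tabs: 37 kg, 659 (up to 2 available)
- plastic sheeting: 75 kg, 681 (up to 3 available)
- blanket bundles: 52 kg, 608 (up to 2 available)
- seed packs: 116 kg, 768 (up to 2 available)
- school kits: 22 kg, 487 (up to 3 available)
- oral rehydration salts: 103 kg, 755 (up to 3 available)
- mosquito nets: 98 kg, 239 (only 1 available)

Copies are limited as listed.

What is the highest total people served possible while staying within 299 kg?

4189

Density check — school kits 22.14, water purification tabs 17.81, blanket bundles 11.69 are the best per kg.
A density-first pass picks 2×water purification tabs + 2×blanket bundles + 3×school kits — 3995 at 244 kg.
Dropping school kits frees 22 kg; slotting in plastic sheeting (75 kg) lifts the total to 4189 at 297 kg.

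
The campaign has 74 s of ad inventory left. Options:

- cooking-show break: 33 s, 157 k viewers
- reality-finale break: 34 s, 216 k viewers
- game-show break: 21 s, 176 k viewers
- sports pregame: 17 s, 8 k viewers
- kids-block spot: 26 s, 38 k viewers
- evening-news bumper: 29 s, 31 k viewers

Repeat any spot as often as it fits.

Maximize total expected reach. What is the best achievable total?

Taking 3×game-show break: 63 s used, 528 in expected reach.
Nothing else within 74 s beats 528.

528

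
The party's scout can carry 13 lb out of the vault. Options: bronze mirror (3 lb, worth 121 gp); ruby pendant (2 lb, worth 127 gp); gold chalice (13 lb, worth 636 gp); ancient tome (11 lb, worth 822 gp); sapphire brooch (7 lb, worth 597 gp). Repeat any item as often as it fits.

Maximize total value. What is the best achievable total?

Density check — sapphire brooch 85.29, ancient tome 74.73, ruby pendant 63.50, gold chalice 48.92 are the best per lb.
The ratio ordering already packs tightly: 3×ruby pendant + sapphire brooch, 13 lb, 978.
Every other selection either busts 13 lb or fails to beat 978.

978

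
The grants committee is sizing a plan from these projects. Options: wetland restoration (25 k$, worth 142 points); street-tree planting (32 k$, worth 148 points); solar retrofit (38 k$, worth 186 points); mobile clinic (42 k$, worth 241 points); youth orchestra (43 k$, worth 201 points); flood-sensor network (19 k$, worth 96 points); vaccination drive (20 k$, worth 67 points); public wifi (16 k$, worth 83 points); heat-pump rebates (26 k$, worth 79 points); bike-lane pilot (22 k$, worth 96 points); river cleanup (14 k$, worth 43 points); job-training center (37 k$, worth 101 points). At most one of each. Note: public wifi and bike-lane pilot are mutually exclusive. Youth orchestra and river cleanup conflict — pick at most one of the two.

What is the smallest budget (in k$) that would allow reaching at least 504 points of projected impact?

96

Look for the lowest-budget combination reaching 504.
solar retrofit + mobile clinic + public wifi reaches 510 using 96 k$.
No combination under 96 k$ hits 504.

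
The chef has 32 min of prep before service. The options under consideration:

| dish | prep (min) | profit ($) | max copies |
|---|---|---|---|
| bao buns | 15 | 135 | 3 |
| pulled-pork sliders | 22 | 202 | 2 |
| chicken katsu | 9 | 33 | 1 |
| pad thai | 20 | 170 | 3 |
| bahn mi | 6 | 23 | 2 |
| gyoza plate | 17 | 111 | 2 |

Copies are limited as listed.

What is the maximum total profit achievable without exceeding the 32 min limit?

Filling by ratio: pulled-pork sliders + bahn mi for 225, with 4 min left unused.
Dropping pulled-pork sliders and bahn mi frees 28 min; slotting in 2×bao buns (30 min) lifts the total to 270 at 30 min.

270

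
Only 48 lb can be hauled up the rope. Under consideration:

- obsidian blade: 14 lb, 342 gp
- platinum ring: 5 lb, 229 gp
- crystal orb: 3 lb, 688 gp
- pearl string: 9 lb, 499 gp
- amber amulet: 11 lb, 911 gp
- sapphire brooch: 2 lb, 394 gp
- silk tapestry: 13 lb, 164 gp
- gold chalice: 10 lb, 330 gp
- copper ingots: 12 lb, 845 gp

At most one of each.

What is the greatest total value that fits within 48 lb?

3667

Density check — crystal orb 229.33, sapphire brooch 197.00, amber amulet 82.82, copper ingots 70.42 are the best per lb.
Taking the top-ratio items first gives platinum ring + crystal orb + pearl string + amber amulet + sapphire brooch + copper ingots for 3566 (42 lb).
The 5 lb tied up in platinum ring is better spent on gold chalice — total rises to 3667 (47 lb).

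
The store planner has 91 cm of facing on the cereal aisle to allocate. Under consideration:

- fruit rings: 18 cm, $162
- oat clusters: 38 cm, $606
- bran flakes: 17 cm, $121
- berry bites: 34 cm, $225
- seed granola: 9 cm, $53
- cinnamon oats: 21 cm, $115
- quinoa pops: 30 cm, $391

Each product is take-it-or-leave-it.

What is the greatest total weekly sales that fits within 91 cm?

1159

Ranking by ratio (weekly sales/cm): oat clusters 15.95, quinoa pops 13.03, fruit rings 9.00, bran flakes 7.12.
Best packing: fruit rings + oat clusters + quinoa pops — 86 cm, 1159 total.
Next best is oat clusters + bran flakes + quinoa pops at 1118 (85 cm) — short by 41.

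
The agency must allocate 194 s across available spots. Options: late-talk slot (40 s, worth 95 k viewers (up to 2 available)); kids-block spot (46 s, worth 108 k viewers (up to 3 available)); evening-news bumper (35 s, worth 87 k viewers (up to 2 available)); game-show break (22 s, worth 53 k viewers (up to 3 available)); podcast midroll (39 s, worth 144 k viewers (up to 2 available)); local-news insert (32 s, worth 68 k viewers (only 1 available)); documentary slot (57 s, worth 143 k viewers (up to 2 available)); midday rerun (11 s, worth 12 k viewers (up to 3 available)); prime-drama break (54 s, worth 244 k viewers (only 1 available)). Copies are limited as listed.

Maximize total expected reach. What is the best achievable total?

A density-first pass picks 2×podcast midroll + documentary slot + prime-drama break — 675 at 189 s.
Dropping documentary slot frees 57 s; slotting in late-talk slot + game-show break (62 s) lifts the total to 680 at 194 s.

680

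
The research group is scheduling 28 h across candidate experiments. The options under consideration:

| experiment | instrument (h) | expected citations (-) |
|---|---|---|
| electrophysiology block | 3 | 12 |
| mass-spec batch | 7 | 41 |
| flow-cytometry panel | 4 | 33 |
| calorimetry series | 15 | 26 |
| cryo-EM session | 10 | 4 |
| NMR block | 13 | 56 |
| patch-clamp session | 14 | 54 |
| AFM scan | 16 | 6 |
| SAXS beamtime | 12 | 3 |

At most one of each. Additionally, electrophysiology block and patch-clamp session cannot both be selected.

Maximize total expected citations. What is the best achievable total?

142

The ratio ordering already packs tightly: electrophysiology block + mass-spec batch + flow-cytometry panel + NMR block, 27 h, 142.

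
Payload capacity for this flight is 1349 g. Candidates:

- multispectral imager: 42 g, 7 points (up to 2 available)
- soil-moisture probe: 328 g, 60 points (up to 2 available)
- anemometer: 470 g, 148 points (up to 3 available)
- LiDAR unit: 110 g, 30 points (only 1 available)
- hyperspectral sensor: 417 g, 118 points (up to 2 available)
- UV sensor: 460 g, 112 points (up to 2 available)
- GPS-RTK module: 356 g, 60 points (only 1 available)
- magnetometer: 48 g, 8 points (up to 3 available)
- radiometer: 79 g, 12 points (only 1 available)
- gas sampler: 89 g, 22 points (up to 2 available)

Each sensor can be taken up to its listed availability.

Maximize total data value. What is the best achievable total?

Ranking by ratio (data value/g): anemometer 0.31, hyperspectral sensor 0.28, LiDAR unit 0.27, gas sampler 0.25.
A density-first pass picks 2×multispectral imager + 2×anemometer + LiDAR unit + 2×gas sampler — 384 at 1312 g.
But multispectral imager + anemometer + 2×hyperspectral sensor fits in 1346 g and reaches 391.
That's the maximum — no swap from here does better than 391.

391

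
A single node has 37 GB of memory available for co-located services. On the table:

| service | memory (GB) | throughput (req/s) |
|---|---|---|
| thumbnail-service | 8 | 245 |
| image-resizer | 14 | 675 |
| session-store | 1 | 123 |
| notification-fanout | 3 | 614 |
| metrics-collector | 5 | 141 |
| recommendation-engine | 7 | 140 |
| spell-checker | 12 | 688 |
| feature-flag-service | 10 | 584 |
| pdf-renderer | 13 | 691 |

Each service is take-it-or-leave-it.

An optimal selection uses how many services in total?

The maximum throughput within 37 GB is 2361.
For example thumbnail-service + session-store + notification-fanout + spell-checker + pdf-renderer achieves it, using 37 GB.
All optima have 5 services.

5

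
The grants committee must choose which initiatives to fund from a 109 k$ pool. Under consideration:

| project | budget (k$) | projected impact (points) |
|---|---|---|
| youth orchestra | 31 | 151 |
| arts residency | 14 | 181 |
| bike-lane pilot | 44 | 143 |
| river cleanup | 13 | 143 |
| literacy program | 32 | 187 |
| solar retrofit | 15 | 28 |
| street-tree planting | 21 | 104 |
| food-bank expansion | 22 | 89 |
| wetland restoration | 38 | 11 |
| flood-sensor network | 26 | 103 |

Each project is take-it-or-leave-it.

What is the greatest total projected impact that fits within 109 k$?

Greedy by ratio would take arts residency + river cleanup + literacy program + street-tree planting + food-bank expansion: 102 k$ used, total 704.
Dropping food-bank expansion frees 22 k$; slotting in flood-sensor network (26 k$) lifts the total to 718 at 106 k$.
Nothing else within 109 k$ beats 718.

718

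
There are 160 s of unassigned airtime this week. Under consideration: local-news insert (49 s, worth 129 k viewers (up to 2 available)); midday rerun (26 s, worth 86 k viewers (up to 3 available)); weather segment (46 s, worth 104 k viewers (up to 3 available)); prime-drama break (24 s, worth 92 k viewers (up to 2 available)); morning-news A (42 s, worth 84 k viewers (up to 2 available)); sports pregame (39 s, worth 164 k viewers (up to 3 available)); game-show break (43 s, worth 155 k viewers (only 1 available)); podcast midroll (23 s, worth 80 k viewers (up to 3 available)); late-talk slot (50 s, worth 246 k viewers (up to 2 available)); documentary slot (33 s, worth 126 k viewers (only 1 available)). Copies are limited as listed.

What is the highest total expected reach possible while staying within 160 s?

710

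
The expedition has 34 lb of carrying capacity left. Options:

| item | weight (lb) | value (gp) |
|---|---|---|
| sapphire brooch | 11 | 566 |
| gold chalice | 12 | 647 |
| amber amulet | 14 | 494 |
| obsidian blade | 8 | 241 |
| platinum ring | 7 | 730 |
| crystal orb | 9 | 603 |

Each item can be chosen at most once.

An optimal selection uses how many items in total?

Optimal total is 1980.
One optimal bundle: gold chalice + platinum ring + crystal orb (28 lb).
All optima have 3 items.

3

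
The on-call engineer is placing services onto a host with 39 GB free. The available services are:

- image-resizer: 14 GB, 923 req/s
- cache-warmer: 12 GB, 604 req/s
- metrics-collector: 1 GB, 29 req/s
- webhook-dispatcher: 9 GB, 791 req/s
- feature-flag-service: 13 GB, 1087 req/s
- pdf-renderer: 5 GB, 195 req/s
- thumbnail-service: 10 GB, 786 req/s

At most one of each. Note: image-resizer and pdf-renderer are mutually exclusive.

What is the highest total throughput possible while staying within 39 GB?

2888

Density check — webhook-dispatcher 87.89, feature-flag-service 83.62, thumbnail-service 78.60 are the best per GB.
Best packing: metrics-collector + webhook-dispatcher + feature-flag-service + pdf-renderer + thumbnail-service — 38 GB, 2888 total.
An exhaustive check of the 128 subsets confirms 2888.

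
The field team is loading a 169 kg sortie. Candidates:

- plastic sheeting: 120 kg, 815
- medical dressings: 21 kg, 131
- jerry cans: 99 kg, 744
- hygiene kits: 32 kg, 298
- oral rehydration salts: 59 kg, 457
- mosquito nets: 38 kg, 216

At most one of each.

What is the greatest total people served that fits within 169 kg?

1258

Filling by ratio: medical dressings + hygiene kits + oral rehydration salts + mosquito nets for 1102, with 19 kg left unused.
Replace medical dressings and oral rehydration salts with jerry cans: the trade gains 156 net, giving 1258 at 169 kg.
Runner-up jerry cans + oral rehydration salts tops out at 1201.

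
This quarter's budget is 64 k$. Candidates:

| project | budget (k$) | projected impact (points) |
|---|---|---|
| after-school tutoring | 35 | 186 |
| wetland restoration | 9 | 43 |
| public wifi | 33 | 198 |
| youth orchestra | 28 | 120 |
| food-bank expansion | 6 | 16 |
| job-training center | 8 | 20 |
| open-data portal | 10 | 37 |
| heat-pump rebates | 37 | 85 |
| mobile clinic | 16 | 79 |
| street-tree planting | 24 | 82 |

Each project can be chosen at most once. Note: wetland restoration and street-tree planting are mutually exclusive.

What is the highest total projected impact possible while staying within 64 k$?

336

Wetland restoration + public wifi + food-bank expansion + mobile clinic uses 64 of the 64 k$ and totals 336.
The closest alternative, wetland restoration + public wifi + mobile clinic, reaches only 320.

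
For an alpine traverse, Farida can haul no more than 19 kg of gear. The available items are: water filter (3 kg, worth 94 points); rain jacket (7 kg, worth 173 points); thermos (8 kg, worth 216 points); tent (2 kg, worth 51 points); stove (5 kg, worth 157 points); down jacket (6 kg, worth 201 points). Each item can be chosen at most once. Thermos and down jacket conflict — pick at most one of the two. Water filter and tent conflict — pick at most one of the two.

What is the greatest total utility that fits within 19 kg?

531

Best packing: rain jacket + stove + down jacket — 18 kg, 531 total.
Runner-up water filter + rain jacket + thermos tops out at 483.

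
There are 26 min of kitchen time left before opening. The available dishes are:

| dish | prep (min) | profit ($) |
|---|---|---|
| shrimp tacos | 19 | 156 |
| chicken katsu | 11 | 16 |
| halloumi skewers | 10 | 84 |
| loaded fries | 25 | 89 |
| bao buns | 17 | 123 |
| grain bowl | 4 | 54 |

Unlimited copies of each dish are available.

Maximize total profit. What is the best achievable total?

324

Density check — grain bowl 13.50, halloumi skewers 8.40, shrimp tacos 8.21 are the best per min.
Best packing: 6×grain bowl — 24 min, 324 total.
Nothing else within 26 min beats 324.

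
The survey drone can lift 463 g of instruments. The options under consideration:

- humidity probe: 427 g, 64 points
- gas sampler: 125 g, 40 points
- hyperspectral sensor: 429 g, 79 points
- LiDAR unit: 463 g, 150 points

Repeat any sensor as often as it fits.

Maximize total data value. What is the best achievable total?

Density check — LiDAR unit 0.32, gas sampler 0.32, hyperspectral sensor 0.18 are the best per g.
Taking LiDAR unit: 463 g used, 150 in data value.

150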